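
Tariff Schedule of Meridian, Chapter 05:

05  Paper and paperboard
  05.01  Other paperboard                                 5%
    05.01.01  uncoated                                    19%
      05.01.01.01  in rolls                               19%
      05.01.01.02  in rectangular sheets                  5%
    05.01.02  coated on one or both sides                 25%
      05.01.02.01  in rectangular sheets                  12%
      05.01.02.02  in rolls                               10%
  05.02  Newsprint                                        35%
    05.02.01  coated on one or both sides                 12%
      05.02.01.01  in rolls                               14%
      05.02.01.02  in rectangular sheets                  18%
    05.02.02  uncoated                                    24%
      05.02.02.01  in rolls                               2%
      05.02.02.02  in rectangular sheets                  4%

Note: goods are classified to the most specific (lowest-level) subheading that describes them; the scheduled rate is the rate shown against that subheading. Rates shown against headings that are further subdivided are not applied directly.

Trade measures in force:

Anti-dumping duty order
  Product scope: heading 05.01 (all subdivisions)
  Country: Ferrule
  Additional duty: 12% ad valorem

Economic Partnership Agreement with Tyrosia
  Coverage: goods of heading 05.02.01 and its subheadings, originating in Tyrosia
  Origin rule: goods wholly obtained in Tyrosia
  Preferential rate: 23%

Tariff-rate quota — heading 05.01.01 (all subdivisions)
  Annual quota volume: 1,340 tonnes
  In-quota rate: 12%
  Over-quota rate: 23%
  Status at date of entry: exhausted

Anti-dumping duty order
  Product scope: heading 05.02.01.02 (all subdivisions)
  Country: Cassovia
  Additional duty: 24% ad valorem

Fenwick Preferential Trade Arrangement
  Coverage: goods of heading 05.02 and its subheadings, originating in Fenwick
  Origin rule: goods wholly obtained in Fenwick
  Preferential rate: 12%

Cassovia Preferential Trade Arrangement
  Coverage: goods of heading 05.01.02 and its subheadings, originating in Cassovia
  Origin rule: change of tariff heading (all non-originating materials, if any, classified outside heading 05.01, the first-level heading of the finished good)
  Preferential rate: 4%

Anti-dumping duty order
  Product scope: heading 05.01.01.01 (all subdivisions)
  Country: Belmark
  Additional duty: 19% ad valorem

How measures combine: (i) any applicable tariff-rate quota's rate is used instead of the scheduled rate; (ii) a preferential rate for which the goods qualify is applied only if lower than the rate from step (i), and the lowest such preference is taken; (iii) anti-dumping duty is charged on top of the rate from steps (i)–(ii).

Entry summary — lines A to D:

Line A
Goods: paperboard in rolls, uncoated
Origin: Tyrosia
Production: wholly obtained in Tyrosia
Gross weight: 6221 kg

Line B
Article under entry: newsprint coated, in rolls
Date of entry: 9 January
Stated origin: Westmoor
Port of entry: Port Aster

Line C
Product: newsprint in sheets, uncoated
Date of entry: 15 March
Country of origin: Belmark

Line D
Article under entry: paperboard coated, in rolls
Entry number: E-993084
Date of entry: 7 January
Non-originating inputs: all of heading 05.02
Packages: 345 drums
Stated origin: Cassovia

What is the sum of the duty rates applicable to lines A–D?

45%

Line A: paperboard → 05.01; uncoated → 05.01.01; in rolls → 05.01.01.01. Scheduled 19%. quota on 05.01.01 exhausted → over-quota 23%; Tyrosia agreement on 05.02.01: 05.01.01.01 not covered. → 23%.
Line B: newsprint → 05.02; coated → 05.02.01; in rolls → 05.02.01.01. Scheduled 14%. No special measure applies. → 14%.
Line C: newsprint → 05.02; uncoated → 05.02.02; in sheets → 05.02.02.02. Scheduled 4%. No special measure applies. → 4%.
Line D: paperboard → 05.01; coated → 05.01.02; in rolls → 05.01.02.02. Scheduled 10%. Cassovia agreement on 05.01.02: CTH met → 4% available; preferential 4%. → 4%.
Sum: 23% + 14% + 4% + 4% = 45%.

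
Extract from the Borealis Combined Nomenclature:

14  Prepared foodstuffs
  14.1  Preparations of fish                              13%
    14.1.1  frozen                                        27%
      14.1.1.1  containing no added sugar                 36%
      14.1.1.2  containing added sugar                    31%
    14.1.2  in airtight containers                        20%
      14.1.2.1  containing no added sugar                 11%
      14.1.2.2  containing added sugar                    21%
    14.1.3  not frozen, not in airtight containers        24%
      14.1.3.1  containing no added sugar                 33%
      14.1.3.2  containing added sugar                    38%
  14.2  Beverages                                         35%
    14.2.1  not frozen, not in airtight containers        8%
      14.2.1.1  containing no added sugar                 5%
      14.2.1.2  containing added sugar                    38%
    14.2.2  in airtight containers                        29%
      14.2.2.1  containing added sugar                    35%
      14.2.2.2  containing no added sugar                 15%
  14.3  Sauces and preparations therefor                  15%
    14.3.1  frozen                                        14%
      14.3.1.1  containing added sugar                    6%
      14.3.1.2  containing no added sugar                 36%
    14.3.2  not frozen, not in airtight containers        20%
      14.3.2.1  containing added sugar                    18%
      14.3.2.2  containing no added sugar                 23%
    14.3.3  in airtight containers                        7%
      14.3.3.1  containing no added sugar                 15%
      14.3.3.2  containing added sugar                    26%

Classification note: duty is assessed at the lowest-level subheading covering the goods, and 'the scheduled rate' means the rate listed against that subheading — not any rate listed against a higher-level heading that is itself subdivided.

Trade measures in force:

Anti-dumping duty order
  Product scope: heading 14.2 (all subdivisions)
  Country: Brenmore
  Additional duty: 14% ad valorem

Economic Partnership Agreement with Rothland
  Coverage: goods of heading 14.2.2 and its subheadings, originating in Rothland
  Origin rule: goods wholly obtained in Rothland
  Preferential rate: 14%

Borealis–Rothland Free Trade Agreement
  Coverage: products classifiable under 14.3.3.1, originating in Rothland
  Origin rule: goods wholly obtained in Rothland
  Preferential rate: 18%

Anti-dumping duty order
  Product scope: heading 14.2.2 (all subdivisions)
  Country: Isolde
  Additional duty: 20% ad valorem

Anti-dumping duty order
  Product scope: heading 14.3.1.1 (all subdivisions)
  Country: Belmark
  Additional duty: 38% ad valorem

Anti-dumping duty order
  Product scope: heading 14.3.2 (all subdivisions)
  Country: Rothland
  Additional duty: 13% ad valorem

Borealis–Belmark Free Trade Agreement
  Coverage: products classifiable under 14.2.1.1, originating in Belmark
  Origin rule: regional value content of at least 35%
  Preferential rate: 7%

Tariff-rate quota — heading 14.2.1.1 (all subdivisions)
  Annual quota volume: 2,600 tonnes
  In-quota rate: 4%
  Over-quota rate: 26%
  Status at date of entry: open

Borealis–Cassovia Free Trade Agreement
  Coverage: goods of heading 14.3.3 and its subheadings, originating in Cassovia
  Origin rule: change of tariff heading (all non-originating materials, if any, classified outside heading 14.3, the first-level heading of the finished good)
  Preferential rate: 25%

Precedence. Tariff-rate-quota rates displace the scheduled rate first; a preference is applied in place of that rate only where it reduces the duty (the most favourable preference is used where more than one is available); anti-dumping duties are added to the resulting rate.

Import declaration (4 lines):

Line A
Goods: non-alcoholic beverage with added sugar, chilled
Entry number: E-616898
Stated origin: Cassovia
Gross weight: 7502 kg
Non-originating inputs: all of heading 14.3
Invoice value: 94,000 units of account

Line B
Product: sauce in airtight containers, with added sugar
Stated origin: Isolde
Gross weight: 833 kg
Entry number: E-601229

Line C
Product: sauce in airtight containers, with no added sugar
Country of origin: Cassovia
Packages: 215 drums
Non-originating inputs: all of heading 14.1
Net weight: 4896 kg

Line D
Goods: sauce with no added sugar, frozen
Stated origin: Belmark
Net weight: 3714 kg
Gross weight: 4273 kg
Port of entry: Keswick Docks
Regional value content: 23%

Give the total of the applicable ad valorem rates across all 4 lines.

115%

Line A: non-alcoholic beverage → 14.2; chilled → 14.2.1; with added sugar → 14.2.1.2. Scheduled 38%. Cassovia agreement on 14.3.3: 14.2.1.2 not covered. → 38%.
Line B: sauce → 14.3; in airtight containers → 14.3.3; with added sugar → 14.3.3.2. Scheduled 26%. No special measure applies. → 26%.
Line C: sauce → 14.3; in airtight containers → 14.3.3; with no added sugar → 14.3.3.1. Scheduled 15%. Cassovia agreement on 14.3.3: CTH met → 25% available; preference 25% not lower than 15% → no reduction. → 15%.
Line D: sauce → 14.3; frozen → 14.3.1; with no added sugar → 14.3.1.2. Scheduled 36%. Belmark agreement on 14.2.1.1: 14.3.1.2 not covered. → 36%.
Sum: 38% + 26% + 15% + 36% = 115%.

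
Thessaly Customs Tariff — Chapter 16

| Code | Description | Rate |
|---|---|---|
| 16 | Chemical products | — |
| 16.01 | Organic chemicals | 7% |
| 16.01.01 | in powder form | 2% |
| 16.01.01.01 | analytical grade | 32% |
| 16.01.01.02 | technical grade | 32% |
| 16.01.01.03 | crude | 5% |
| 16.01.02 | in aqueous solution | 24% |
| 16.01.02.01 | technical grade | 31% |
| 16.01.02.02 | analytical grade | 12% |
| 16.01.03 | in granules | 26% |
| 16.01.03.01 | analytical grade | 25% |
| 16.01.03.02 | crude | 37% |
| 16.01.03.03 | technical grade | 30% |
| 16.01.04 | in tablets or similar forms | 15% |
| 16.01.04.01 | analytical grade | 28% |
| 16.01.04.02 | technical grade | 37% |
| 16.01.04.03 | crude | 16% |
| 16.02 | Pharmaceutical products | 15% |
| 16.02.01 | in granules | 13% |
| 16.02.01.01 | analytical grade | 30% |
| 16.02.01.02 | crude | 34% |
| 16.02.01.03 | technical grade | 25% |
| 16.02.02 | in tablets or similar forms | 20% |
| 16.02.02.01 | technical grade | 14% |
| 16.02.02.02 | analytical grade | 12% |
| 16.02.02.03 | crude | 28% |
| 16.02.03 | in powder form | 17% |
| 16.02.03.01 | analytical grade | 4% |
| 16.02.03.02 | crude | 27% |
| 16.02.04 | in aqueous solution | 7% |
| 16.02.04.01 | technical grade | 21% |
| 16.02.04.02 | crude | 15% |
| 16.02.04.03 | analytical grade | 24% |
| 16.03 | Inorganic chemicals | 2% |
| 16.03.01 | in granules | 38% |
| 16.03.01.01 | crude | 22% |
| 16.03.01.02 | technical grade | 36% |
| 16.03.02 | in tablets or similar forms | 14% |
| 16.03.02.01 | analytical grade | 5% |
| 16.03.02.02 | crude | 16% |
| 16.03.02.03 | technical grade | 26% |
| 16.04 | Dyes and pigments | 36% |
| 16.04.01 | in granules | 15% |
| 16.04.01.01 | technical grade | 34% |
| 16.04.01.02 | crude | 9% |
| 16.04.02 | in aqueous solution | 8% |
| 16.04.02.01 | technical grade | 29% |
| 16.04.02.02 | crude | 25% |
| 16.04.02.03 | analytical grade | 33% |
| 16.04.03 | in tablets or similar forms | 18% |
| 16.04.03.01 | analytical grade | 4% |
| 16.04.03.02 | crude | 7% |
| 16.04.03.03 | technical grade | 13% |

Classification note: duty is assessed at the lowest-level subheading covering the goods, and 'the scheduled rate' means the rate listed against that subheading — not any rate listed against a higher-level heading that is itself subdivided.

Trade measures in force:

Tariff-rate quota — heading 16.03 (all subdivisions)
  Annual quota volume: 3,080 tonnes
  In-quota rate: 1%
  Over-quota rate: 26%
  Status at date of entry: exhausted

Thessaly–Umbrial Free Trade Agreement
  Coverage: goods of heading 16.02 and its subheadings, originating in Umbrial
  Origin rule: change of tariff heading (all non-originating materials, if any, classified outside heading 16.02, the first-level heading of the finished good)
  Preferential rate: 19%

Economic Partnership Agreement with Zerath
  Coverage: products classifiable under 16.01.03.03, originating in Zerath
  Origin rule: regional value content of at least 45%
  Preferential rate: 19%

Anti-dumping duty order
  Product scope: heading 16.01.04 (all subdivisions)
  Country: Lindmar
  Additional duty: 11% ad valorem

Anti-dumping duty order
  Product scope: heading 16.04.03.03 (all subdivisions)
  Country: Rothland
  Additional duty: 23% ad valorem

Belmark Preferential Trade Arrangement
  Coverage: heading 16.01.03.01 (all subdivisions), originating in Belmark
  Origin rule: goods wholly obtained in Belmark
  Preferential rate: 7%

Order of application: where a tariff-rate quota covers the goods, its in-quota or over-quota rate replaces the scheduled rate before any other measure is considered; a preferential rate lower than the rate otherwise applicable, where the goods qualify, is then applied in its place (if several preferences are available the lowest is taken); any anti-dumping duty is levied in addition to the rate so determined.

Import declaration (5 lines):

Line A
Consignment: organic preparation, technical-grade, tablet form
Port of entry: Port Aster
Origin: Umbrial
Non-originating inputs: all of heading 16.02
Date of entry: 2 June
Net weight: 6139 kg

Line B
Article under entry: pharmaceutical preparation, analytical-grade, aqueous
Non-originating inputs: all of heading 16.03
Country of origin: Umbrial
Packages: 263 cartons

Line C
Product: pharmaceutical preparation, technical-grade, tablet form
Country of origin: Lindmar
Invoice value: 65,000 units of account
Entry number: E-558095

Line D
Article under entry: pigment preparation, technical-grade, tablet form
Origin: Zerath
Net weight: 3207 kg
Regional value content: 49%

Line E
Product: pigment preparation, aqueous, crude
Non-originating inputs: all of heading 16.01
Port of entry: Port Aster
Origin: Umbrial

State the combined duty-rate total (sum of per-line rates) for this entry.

Line A: organic → 16.01; tablet form → 16.01.04; technical-grade → 16.01.04.02. Scheduled 37%. Umbrial agreement on 16.02: 16.01.04.02 not covered. → 37%.
Line B: pharmaceutical → 16.02; aqueous → 16.02.04; analytical-grade → 16.02.04.03. Scheduled 24%. Umbrial agreement on 16.02: CTH met → 19% available; preferential 19%. → 19%.
Line C: pharmaceutical → 16.02; tablet form → 16.02.02; technical-grade → 16.02.02.01. Scheduled 14%. No special measure applies. → 14%.
Line D: pigment → 16.04; tablet form → 16.04.03; technical-grade → 16.04.03.03. Scheduled 13%. Zerath agreement on 16.01.03.03: 16.04.03.03 not covered. → 13%.
Line E: pigment → 16.04; aqueous → 16.04.02; crude → 16.04.02.02. Scheduled 25%. Umbrial agreement on 16.02: 16.04.02.02 not covered. → 25%.
Sum: 37% + 19% + 14% + 13% + 25% = 108%.

108%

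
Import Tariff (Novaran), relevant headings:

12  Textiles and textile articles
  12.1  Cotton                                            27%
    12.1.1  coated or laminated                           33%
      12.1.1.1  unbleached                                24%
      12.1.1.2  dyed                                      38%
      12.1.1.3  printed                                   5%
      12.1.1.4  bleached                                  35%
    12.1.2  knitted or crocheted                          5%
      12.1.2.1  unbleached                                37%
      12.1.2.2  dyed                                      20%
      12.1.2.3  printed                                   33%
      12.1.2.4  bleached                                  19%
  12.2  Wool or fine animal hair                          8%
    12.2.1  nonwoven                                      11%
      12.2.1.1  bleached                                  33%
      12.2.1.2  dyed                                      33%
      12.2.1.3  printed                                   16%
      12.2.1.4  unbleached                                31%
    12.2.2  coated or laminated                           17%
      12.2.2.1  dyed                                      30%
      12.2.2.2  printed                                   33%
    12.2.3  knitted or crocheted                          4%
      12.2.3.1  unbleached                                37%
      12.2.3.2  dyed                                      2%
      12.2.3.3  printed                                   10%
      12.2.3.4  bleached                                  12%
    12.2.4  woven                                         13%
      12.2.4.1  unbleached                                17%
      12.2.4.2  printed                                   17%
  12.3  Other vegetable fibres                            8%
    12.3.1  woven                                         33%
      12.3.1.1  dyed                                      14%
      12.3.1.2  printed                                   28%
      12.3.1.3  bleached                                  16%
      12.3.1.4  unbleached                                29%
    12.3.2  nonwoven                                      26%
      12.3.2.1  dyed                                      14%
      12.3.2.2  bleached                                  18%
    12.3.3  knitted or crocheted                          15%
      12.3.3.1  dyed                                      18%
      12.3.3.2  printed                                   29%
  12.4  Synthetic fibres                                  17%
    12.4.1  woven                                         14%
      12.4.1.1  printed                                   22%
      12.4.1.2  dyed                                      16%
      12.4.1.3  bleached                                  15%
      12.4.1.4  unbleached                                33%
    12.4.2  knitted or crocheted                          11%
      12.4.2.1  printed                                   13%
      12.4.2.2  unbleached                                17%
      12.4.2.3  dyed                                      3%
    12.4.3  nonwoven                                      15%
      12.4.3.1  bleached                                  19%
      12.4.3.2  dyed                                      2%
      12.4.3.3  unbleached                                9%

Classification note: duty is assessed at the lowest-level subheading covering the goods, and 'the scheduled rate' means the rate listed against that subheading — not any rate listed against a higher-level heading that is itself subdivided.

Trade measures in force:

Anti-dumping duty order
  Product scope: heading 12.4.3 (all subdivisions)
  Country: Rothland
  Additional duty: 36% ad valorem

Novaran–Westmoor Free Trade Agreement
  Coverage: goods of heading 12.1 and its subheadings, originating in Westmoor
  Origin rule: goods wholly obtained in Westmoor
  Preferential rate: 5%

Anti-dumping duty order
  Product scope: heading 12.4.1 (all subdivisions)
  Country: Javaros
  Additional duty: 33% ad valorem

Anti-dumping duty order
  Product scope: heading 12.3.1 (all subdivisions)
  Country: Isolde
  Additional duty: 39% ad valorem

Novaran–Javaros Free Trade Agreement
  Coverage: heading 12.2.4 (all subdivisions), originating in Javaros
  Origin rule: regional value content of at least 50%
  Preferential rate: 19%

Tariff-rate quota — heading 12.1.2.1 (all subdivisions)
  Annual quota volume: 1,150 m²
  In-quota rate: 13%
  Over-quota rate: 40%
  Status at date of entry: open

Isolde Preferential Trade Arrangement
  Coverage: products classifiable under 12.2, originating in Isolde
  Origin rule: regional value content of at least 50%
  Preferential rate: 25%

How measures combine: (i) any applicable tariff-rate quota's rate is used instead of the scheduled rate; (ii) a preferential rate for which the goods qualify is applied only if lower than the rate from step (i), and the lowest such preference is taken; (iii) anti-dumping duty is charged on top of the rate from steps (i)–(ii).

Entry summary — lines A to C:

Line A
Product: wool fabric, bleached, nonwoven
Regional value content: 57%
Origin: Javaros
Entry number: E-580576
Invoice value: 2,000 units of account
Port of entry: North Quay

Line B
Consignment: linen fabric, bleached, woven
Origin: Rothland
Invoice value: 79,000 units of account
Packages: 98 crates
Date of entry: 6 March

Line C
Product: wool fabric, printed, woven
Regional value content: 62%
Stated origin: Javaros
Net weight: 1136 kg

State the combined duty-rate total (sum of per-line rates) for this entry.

Line A: wool → 12.2; nonwoven → 12.2.1; bleached → 12.2.1.1. Scheduled 33%. Javaros agreement on 12.2.4: 12.2.1.1 not covered. → 33%.
Line B: linen → 12.3; woven → 12.3.1; bleached → 12.3.1.3. Scheduled 16%. No special measure applies. → 16%.
Line C: wool → 12.2; woven → 12.2.4; printed → 12.2.4.2. Scheduled 17%. Javaros agreement on 12.2.4: RVC ≥ 50% → 19% available; preference 19% not lower than 17% → no reduction. → 17%.
Sum: 33% + 16% + 17% = 66%.

66%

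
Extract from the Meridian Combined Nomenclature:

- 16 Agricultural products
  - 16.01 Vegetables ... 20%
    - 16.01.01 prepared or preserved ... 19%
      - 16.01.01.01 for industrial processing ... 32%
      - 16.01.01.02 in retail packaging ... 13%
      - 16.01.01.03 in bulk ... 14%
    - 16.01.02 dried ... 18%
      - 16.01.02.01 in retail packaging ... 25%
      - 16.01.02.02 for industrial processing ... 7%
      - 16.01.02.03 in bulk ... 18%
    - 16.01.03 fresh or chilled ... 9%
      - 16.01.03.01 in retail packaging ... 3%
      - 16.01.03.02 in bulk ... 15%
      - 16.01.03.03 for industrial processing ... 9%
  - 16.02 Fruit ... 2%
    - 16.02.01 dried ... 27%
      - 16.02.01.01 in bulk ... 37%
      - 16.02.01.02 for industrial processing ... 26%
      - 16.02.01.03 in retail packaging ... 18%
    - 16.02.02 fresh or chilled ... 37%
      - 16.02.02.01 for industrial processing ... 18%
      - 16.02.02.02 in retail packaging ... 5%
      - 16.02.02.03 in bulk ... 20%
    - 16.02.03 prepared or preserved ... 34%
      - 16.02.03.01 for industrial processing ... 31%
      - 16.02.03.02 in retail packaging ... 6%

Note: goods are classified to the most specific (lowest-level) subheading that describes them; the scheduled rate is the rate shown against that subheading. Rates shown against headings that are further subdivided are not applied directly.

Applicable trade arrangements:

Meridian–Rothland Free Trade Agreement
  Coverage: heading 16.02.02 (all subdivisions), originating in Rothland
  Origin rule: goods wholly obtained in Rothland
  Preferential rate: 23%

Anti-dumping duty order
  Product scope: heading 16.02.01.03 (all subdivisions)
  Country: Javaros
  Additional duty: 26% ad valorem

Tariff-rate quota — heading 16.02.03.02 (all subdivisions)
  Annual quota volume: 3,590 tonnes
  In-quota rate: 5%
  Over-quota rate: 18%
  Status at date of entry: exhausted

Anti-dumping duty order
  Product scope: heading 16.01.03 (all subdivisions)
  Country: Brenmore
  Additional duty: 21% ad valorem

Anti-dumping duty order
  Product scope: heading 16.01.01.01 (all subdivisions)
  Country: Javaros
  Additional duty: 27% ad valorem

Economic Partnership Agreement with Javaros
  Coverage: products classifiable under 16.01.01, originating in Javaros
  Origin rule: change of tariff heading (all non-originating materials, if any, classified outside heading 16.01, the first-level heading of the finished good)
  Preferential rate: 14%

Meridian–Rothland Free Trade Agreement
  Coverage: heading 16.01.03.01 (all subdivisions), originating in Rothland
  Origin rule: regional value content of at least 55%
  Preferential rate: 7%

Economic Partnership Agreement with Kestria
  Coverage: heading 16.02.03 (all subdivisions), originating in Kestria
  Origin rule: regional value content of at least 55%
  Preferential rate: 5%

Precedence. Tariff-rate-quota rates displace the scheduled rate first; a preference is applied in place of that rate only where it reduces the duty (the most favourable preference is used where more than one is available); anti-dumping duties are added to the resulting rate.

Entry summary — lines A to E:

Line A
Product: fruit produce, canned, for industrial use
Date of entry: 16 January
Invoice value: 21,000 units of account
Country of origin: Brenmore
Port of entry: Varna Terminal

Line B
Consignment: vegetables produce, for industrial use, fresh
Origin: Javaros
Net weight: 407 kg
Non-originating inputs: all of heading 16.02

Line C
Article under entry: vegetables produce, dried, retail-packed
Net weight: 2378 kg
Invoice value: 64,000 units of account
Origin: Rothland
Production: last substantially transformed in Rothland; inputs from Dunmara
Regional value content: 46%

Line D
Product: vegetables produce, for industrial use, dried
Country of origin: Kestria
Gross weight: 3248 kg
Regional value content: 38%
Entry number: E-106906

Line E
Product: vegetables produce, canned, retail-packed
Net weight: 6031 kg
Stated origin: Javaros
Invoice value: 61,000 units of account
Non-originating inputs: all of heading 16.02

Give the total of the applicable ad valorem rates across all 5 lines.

85%

Line A: fruit → 16.02; canned → 16.02.03; for industrial use → 16.02.03.01. Scheduled 31%. No special measure applies. → 31%.
Line B: vegetables → 16.01; fresh → 16.01.03; for industrial use → 16.01.03.03. Scheduled 9%. Javaros agreement on 16.01.01: 16.01.03.03 not covered. → 9%.
Line C: vegetables → 16.01; dried → 16.01.02; retail-packed → 16.01.02.01. Scheduled 25%. Rothland agreement on 16.02.02: 16.01.02.01 not covered; Rothland agreement on 16.01.03.01: 16.01.02.01 not covered. → 25%.
Line D: vegetables → 16.01; dried → 16.01.02; for industrial use → 16.01.02.02. Scheduled 7%. Kestria agreement on 16.02.03: 16.01.02.02 not covered. → 7%.
Line E: vegetables → 16.01; canned → 16.01.01; retail-packed → 16.01.01.02. Scheduled 13%. Javaros agreement on 16.01.01: CTH met → 14% available; preference 14% not lower than 13% → no reduction. → 13%.
Sum: 31% + 9% + 25% + 7% + 13% = 85%.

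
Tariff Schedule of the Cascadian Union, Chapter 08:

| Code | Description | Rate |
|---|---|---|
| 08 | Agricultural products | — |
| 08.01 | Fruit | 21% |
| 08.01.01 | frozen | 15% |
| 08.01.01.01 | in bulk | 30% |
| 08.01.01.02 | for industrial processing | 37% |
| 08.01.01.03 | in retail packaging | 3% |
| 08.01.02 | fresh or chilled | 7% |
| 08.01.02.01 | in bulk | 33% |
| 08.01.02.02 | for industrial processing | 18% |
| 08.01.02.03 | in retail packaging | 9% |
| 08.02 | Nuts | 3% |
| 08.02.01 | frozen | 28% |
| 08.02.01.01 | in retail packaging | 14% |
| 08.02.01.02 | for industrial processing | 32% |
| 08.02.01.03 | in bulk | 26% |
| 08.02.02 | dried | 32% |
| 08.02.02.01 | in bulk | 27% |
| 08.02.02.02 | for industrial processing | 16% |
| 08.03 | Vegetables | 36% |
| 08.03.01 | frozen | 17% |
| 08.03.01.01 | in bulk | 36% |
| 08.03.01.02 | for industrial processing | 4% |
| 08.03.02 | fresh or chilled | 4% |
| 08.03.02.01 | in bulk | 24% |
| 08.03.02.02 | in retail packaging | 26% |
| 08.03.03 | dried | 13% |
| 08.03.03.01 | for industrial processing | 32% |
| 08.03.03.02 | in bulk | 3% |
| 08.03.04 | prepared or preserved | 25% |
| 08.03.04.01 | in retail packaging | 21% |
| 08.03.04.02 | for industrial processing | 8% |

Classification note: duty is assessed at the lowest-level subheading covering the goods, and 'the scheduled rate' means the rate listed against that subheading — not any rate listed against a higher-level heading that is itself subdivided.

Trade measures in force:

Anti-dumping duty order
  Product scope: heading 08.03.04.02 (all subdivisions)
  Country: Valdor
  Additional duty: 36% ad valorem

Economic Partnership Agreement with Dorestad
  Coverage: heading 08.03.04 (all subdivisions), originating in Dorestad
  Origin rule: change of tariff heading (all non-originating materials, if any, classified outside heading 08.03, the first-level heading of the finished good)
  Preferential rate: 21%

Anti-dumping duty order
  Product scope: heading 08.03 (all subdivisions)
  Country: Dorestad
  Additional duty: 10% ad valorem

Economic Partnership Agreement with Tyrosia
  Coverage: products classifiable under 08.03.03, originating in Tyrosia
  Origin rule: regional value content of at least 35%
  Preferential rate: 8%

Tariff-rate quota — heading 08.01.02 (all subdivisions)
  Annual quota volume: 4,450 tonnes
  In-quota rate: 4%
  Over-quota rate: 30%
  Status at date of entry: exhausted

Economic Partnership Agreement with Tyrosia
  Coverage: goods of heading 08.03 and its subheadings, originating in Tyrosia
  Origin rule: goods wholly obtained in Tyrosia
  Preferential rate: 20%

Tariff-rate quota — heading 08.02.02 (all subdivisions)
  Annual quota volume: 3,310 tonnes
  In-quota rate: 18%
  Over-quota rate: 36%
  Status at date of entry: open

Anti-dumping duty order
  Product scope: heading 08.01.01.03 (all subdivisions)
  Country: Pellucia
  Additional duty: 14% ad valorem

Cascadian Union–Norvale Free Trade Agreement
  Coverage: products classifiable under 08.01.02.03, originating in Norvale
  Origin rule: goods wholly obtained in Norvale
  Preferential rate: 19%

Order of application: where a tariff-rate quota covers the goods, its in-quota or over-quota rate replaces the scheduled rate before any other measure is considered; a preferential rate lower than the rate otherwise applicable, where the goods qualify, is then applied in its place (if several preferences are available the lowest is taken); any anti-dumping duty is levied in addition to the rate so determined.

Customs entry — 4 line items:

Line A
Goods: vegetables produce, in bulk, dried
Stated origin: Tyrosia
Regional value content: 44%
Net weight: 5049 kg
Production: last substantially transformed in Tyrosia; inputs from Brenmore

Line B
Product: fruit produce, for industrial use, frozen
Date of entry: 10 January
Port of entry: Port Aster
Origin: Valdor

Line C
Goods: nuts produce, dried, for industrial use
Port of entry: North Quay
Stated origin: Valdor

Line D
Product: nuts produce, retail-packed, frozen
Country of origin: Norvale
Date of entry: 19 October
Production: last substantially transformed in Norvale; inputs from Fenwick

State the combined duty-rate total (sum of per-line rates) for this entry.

Line A: vegetables → 08.03; dried → 08.03.03; in bulk → 08.03.03.02. Scheduled 3%. Tyrosia agreement on 08.03.03: RVC ≥ 35% → 8% available; Tyrosia agreement on 08.03: not wholly obtained; preference 8% not lower than 3% → no reduction. → 3%.
Line B: fruit → 08.01; frozen → 08.01.01; for industrial use → 08.01.01.02. Scheduled 37%. No special measure applies. → 37%.
Line C: nuts → 08.02; dried → 08.02.02; for industrial use → 08.02.02.02. Scheduled 16%. quota on 08.02.02 open → in-quota 18%. → 18%.
Line D: nuts → 08.02; frozen → 08.02.01; retail-packed → 08.02.01.01. Scheduled 14%. Norvale agreement on 08.01.02.03: 08.02.01.01 not covered. → 14%.
Sum: 3% + 37% + 18% + 14% = 72%.

72%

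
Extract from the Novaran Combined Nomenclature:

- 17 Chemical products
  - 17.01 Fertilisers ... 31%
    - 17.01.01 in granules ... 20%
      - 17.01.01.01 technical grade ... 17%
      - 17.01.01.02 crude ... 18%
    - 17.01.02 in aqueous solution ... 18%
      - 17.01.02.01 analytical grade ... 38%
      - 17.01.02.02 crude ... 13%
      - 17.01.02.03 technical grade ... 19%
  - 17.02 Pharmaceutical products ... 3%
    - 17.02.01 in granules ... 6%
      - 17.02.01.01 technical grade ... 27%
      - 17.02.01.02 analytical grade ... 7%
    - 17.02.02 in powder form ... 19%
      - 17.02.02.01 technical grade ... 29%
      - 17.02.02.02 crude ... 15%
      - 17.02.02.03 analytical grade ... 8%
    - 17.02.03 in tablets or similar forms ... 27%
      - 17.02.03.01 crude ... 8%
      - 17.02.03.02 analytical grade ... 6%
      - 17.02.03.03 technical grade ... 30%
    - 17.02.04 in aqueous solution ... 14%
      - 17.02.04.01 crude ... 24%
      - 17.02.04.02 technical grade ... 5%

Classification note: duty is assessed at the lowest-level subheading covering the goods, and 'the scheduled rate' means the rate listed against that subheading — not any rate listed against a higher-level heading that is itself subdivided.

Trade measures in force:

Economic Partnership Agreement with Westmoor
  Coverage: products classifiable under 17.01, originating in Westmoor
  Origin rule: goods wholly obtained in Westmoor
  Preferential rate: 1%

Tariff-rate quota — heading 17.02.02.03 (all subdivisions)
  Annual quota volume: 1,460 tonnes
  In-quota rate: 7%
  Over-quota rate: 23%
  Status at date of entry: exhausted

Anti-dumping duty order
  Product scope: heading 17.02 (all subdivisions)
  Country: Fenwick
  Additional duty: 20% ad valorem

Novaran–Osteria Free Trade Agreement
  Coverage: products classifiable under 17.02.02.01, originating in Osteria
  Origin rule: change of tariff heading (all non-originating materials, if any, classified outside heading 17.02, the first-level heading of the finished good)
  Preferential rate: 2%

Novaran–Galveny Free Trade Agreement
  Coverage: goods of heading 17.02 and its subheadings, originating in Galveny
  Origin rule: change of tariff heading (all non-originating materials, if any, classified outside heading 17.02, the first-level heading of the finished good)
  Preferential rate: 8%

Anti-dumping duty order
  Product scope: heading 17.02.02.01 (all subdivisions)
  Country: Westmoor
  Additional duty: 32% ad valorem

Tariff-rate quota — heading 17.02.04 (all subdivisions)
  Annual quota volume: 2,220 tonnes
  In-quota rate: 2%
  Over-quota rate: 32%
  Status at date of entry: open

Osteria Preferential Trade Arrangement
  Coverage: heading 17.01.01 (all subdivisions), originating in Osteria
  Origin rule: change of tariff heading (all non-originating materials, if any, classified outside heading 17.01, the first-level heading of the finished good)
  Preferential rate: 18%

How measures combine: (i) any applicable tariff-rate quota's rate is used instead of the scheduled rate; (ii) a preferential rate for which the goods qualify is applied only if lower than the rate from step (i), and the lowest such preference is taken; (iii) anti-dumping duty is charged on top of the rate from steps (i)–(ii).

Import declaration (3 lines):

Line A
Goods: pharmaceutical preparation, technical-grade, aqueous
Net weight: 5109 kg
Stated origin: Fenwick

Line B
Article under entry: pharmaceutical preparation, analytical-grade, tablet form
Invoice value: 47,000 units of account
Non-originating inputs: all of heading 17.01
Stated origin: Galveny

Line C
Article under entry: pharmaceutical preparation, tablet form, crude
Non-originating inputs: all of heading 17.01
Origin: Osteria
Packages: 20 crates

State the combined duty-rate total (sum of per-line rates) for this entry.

36%

Line A: pharmaceutical → 17.02; aqueous → 17.02.04; technical-grade → 17.02.04.02. Scheduled 5%. quota on 17.02.04 open → in-quota 2%; anti-dumping (Fenwick, 17.02): +20%; total 2% + 20% = 22%. → 22%.
Line B: pharmaceutical → 17.02; tablet form → 17.02.03; analytical-grade → 17.02.03.02. Scheduled 6%. Galveny agreement on 17.02: CTH met → 8% available; preference 8% not lower than 6% → no reduction. → 6%.
Line C: pharmaceutical → 17.02; tablet form → 17.02.03; crude → 17.02.03.01. Scheduled 8%. Osteria agreement on 17.02.02.01: 17.02.03.01 not covered; Osteria agreement on 17.01.01: 17.02.03.01 not covered. → 8%.
Sum: 22% + 6% + 8% = 36%.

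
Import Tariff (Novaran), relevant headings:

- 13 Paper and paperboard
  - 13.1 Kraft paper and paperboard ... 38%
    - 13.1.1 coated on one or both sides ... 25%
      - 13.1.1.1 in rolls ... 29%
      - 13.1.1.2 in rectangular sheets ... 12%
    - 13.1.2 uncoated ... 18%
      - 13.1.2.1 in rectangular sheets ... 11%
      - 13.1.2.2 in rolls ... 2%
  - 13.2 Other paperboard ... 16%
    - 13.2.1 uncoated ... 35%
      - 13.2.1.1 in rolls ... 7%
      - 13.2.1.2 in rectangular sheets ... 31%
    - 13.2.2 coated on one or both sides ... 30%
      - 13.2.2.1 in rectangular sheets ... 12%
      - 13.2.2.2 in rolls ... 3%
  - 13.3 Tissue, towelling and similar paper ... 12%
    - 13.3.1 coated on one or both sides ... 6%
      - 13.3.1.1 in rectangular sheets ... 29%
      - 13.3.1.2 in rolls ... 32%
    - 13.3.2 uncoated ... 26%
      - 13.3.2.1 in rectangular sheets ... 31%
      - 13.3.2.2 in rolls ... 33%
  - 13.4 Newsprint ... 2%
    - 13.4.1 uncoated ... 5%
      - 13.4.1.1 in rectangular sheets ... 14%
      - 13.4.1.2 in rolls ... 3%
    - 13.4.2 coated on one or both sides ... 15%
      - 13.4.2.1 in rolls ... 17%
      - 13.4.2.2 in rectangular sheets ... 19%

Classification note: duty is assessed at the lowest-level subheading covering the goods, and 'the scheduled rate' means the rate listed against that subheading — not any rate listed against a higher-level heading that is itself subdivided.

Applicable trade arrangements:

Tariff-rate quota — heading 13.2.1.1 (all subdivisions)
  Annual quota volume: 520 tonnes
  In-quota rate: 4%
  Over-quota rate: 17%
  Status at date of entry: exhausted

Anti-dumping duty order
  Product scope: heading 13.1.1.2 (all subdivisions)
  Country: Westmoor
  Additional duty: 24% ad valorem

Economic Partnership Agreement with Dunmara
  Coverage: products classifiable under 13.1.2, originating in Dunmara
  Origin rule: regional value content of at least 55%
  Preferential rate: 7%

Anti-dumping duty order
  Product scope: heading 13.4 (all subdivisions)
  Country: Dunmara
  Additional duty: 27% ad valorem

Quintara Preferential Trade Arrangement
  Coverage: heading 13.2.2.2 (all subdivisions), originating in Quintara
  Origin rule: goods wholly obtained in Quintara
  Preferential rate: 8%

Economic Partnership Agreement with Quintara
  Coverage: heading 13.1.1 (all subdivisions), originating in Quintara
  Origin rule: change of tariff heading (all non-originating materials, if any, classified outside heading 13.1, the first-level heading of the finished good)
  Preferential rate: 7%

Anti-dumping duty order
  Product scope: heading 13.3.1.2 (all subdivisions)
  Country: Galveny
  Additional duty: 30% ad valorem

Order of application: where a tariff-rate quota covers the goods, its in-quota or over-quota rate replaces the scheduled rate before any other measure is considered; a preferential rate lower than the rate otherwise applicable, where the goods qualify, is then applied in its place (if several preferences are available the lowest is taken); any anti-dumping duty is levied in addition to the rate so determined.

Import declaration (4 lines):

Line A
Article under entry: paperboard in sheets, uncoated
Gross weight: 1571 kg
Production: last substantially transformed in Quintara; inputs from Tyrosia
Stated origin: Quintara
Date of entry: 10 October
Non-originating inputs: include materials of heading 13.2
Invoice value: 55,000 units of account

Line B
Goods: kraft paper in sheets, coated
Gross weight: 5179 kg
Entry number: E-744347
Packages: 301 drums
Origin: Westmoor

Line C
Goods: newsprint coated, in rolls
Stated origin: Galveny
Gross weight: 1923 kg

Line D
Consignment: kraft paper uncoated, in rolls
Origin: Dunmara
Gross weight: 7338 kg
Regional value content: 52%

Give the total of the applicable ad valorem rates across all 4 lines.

Line A: paperboard → 13.2; uncoated → 13.2.1; in sheets → 13.2.1.2. Scheduled 31%. Quintara agreement on 13.2.2.2: 13.2.1.2 not covered; Quintara agreement on 13.1.1: 13.2.1.2 not covered. → 31%.
Line B: kraft paper → 13.1; coated → 13.1.1; in sheets → 13.1.1.2. Scheduled 12%. anti-dumping (Westmoor, 13.1.1.2): +24%; total 12% + 24% = 36%. → 36%.
Line C: newsprint → 13.4; coated → 13.4.2; in rolls → 13.4.2.1. Scheduled 17%. No special measure applies. → 17%.
Line D: kraft paper → 13.1; uncoated → 13.1.2; in rolls → 13.1.2.2. Scheduled 2%. Dunmara agreement on 13.1.2: RVC < 55%. → 2%.
Sum: 31% + 36% + 17% + 2% = 86%.

86%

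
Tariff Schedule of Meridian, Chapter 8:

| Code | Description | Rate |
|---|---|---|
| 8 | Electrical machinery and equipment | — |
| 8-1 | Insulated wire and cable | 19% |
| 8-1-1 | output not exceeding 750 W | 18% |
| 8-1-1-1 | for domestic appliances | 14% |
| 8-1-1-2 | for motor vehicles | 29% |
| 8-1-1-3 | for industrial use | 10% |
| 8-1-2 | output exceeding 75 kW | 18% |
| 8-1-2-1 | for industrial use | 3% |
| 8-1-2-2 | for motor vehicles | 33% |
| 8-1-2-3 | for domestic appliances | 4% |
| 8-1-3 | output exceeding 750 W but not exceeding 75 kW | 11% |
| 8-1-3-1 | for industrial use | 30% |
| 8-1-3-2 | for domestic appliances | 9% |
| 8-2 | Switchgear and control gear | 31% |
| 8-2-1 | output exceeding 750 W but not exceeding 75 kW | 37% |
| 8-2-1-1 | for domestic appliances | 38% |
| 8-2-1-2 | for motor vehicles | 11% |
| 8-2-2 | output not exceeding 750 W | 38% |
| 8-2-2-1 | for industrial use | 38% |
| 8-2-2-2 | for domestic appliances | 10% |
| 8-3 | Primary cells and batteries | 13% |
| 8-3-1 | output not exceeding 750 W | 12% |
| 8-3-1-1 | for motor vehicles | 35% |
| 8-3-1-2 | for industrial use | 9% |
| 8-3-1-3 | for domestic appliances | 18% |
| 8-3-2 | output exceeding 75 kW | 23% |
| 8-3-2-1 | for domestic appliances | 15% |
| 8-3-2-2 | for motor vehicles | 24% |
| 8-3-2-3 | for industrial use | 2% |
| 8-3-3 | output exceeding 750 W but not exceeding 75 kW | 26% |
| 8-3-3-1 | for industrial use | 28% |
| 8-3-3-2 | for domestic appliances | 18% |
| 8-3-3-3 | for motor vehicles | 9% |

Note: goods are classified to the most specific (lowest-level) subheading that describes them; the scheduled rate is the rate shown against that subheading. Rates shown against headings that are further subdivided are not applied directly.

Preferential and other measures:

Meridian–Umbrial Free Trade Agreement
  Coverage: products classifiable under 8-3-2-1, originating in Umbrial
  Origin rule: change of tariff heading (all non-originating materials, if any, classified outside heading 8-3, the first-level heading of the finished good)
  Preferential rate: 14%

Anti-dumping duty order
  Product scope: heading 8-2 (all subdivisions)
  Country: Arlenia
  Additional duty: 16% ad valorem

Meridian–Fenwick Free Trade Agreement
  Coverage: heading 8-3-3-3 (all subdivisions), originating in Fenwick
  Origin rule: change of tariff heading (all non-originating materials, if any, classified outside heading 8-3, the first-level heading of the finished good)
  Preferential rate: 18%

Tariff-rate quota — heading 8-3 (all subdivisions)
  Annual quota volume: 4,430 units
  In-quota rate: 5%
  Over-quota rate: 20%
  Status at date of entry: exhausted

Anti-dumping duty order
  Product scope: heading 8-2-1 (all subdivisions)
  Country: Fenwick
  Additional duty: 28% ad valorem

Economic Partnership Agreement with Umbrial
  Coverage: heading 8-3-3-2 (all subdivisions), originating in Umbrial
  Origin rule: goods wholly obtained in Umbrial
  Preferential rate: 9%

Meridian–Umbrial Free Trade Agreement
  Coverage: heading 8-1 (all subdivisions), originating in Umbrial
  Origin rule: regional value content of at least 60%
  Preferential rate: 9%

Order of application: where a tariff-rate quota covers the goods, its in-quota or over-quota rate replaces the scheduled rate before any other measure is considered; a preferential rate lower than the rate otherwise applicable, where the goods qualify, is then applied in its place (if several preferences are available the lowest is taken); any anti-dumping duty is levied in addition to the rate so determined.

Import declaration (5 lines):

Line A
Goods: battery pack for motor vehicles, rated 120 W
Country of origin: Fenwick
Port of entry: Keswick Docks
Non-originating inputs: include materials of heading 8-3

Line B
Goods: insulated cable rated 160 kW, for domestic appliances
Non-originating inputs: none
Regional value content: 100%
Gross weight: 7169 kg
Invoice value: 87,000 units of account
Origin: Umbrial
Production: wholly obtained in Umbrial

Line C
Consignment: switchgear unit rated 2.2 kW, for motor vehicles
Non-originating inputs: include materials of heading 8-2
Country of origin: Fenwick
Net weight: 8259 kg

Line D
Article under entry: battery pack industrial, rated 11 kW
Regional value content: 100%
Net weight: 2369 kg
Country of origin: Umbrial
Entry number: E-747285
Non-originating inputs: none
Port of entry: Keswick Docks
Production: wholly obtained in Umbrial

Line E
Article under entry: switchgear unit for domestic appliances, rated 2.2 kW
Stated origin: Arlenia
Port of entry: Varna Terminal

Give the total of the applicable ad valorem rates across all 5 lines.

Line A: battery pack → 8-3; rated 120 W → 8-3-1; for motor vehicles → 8-3-1-1. Scheduled 35%. quota on 8-3 exhausted → over-quota 20%; Fenwick agreement on 8-3-3-3: 8-3-1-1 not covered. → 20%.
Line B: insulated cable → 8-1; rated 160 kW → 8-1-2; for domestic appliances → 8-1-2-3. Scheduled 4%. Umbrial agreement on 8-3-2-1: 8-1-2-3 not covered; Umbrial agreement on 8-3-3-2: 8-1-2-3 not covered; Umbrial agreement on 8-1: RVC ≥ 60% → 9% available; preference 9% not lower than 4% → no reduction. → 4%.
Line C: switchgear unit → 8-2; rated 2.2 kW → 8-2-1; for motor vehicles → 8-2-1-2. Scheduled 11%. Fenwick agreement on 8-3-3-3: 8-2-1-2 not covered; anti-dumping (Fenwick, 8-2-1): +28%; total 11% + 28% = 39%. → 39%.
Line D: battery pack → 8-3; rated 11 kW → 8-3-3; industrial → 8-3-3-1. Scheduled 28%. quota on 8-3 exhausted → over-quota 20%; Umbrial agreement on 8-3-2-1: 8-3-3-1 not covered; Umbrial agreement on 8-3-3-2: 8-3-3-1 not covered; Umbrial agreement on 8-1: 8-3-3-1 not covered. → 20%.
Line E: switchgear unit → 8-2; rated 2.2 kW → 8-2-1; for domestic appliances → 8-2-1-1. Scheduled 38%. anti-dumping (Arlenia, 8-2): +16%; total 38% + 16% = 54%. → 54%.
Sum: 20% + 4% + 39% + 20% + 54% = 137%.

137%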